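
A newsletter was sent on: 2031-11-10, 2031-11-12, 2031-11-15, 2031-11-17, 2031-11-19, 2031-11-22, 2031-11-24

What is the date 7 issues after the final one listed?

2031-12-10

Gaps: 2, 3, 2, 2, 3, 2 days — not constant, but cyclic with period 3.
The events fall on every Monday, Wednesday and Saturday.
The following Wednesday is 2031-11-26.
Next Saturday: 2031-11-29.
Next Monday: 2031-12-01.
The following Wednesday is 2031-12-03.
Next Saturday: 2031-12-06.
The following Monday is 2031-12-08.
Next Wednesday: 2031-12-10.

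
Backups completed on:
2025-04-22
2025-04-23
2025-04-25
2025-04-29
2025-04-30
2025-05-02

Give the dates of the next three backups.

Gaps: 1, 2, 4, 1, 2 days — not constant, but cyclic with period 3.
The events fall on every Tuesday, Wednesday and Friday.
Next Tuesday: 2025-05-06.
The following Wednesday is 2025-05-07.
Next Friday: 2025-05-09.

2025-05-06, 2025-05-07, 2025-05-09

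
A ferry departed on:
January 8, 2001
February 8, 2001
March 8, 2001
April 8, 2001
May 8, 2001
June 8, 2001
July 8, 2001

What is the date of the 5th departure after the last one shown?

The day-of-month is always 8 (31, 28, 31, 30, 31, 30 days between events).
So this recurs on the 8th of each month.
August 2001: August 8, 2001.
September 2001: September 8, 2001.
October 2001: October 8, 2001.
Next: November 2001 → November 8, 2001.
Next: December 2001 → December 8, 2001.

December 8, 2001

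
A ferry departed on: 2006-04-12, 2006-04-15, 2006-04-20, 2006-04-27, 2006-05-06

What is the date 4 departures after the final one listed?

Gaps: 3, 5, 7, 9 days — each gap is 2 larger than the previous one.
Next gap: 11 days. 2006-05-06 + 11 days = 2006-05-17.
Next gap: 13 days. 2006-05-17 + 13 days = 2006-05-30.
Next gap: 15 days. 2006-05-30 + 15 days = 2006-06-14.
Next gap: 17 days. 2006-06-14 + 17 days = 2006-07-01.

2006-07-01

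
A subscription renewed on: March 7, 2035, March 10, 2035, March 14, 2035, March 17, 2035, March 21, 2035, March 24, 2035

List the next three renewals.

March 28, 2035; March 31, 2035; April 4, 2035

Every event lands on a Wednesday or Saturday (gaps cycle 3, 4, 3, 4, 3).
So the schedule is: every Wednesday and Saturday.
Next Wednesday: March 28, 2035.
The following Saturday is March 31, 2035.
Next Wednesday: April 4, 2035.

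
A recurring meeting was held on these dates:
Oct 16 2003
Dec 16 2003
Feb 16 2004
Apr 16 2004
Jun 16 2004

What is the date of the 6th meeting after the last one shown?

Jun 16 2005

Gaps: 61, 62, 60, 61 days — not constant. Every event is on the 16th of the month.
Pattern: the 16th of every 2 months.
Next: August 2004 → Aug 16 2004.
Next: October 2004 → Oct 16 2004.
December 2004: Dec 16 2004.
February 2005: Feb 16 2005.
April 2005: Apr 16 2005.
June 2005: Jun 16 2005.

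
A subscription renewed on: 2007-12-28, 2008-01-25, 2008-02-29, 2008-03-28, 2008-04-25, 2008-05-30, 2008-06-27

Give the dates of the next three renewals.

2008-07-25, 2008-08-29, 2008-09-26

Every date is a Friday; gaps 28, 35, 28, 28, 35, 28 days.
Each is the last Friday of its month (at least one falls on the 29th or later, ruling out '4th Friday').
July 2008 ends with Friday 2008-07-25.
Last Friday of August 2008: 2008-08-29.
September 2008 ends with Friday 2008-09-26.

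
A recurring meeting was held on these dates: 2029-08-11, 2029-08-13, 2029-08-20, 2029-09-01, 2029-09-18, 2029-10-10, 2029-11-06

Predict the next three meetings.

Intervals are 2, 7, 12, 17, 22, 27 days — an arithmetic progression with common difference 5.
Next gap: 32 days. 2029-11-06 + 32 days = 2029-12-08.
Next gap: 37 days. 2029-12-08 + 37 days = 2030-01-14.
Next gap: 42 days. 2030-01-14 + 42 days = 2030-02-25.

2029-12-08, 2030-01-14, 2030-02-25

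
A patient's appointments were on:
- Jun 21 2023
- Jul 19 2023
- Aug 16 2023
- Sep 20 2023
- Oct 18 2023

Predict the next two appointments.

All dates are Wednesdays, 28, 28, 35, 28 days apart.
Specifically, the 3rd Wednesday of each month.
November 2023 — 3rd Wednesday is Nov 15 2023.
December 2023 — 3rd Wednesday is Dec 20 2023.

Nov 15 2023, Dec 20 2023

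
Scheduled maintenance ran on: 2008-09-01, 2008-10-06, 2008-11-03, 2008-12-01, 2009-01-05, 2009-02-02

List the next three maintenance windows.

These are Mondays at 28- or 35-day spacing (35, 28, 28, 35, 28).
The pattern: 1st Monday of the month.
1st Monday of March 2009: 2009-03-02.
April 2009 — 1st Monday is 2009-04-06.
1st Monday of May 2009: 2009-05-04.

2009-03-02, 2009-04-06, 2009-05-04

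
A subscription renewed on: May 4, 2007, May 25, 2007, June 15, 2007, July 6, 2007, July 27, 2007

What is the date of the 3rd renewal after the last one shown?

September 28, 2007

Gaps between consecutive events: 21, 21, 21, 21 days — a constant 21-day interval.
July 27, 2007 + 21 days = August 17, 2007.
August 17, 2007 + 21 days = September 7, 2007.
September 7, 2007 + 21 days = September 28, 2007.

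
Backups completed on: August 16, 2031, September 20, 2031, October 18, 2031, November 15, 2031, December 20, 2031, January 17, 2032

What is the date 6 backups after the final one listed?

July 17, 2032

Gaps: 35, 28, 28, 35, 28 days — a mix of 28 and 35. Every date is a Saturday.
Each is the 3rd Saturday of its month.
3rd Saturday of February 2032: February 21, 2032.
3rd Saturday of March 2032: March 20, 2032.
3rd Saturday of April 2032: April 17, 2032.
3rd Saturday of May 2032: May 15, 2032.
3rd Saturday of June 2032: June 19, 2032.
July 2032 — 3rd Saturday is July 17, 2032.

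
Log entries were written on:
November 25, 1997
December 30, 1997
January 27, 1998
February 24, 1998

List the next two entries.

All Tuesdays; the gaps (35, 28, 28) vary with month length.
This is the last Tuesday of each month.
March 1998 ends with Tuesday March 31, 1998.
Last Tuesday of April 1998: April 28, 1998.

March 31, 1998; April 28, 1998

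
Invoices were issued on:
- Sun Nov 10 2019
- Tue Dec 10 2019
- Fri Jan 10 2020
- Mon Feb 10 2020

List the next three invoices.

Tue Mar 10 2020, Fri Apr 10 2020, Sun May 10 2020

Each date is the 10th; the gaps (30, 31, 31) track the month lengths.
The rule is the 10th of each month.
Next: March 2020 → Tue Mar 10 2020.
Next: April 2020 → Fri Apr 10 2020.
Next: May 2020 → Sun May 10 2020.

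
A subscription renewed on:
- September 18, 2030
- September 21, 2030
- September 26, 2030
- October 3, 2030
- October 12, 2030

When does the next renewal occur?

October 23, 2030

Intervals are 3, 5, 7, 9 days — an arithmetic progression with common difference 2.
Next gap: 11 days. October 12, 2030 + 11 days = October 23, 2030.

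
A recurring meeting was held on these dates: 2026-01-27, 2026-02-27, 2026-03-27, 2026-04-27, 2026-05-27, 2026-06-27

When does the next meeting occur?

Gaps: 31, 28, 31, 30, 31 days — not constant. Every event is on the 27th of the month.
Pattern: the 27th of each month.
July 2026: 2026-07-27.

2026-07-27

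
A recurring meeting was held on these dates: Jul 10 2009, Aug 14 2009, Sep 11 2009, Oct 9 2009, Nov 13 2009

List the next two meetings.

Dec 11 2009, Jan 8 2010

All dates are Fridays, 35, 28, 28, 35 days apart.
Specifically, the 2nd Friday of each month.
December 2009 — 2nd Friday is Dec 11 2009.
2nd Friday of January 2010: Jan 8 2010.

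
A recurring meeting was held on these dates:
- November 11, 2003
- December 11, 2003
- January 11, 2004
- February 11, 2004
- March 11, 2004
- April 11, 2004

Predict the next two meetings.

The day-of-month is always 11 (30, 31, 31, 29, 31 days between events).
So this recurs on the 11th of each month.
Next: May 2004 → May 11, 2004.
Next: June 2004 → June 11, 2004.

May 11, 2004; June 11, 2004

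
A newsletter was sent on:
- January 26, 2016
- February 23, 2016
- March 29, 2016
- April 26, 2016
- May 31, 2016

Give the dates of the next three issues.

These are Tuesdays with 28, 35, 28, 35-day gaps.
Each is the final Tuesday of its month — March 29, 2016 is past the 28th, so '4th Tuesday' doesn't fit.
June 2016 ends with Tuesday June 28, 2016.
July 2016 ends with Tuesday July 26, 2016.
August 2016 ends with Tuesday August 30, 2016.

June 28, 2016; July 26, 2016; August 30, 2016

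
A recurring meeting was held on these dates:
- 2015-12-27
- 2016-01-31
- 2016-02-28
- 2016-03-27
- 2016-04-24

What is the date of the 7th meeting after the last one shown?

2016-11-27

These are Sundays with 35, 28, 28, 28-day gaps.
Each is the final Sunday of its month — 2016-01-31 is past the 28th, so '4th Sunday' doesn't fit.
May 2016 ends with Sunday 2016-05-29.
June 2016 ends with Sunday 2016-06-26.
July 2016 ends with Sunday 2016-07-31.
August 2016 ends with Sunday 2016-08-28.
Last Sunday of September 2016: 2016-09-25.
October 2016 ends with Sunday 2016-10-30.
November 2016 ends with Sunday 2016-11-27.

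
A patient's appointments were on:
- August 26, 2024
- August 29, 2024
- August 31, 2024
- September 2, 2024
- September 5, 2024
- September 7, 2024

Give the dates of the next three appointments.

September 9, 2024; September 12, 2024; September 14, 2024

Gaps: 3, 2, 2, 3, 2 days — not constant, but cyclic with period 3.
The events fall on every Monday, Thursday and Saturday.
The following Monday is September 9, 2024.
The following Thursday is September 12, 2024.
Next Saturday: September 14, 2024.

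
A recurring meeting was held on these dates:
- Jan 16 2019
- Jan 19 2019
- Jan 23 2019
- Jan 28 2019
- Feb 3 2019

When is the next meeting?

Feb 10 2019

Intervals are 3, 4, 5, 6 days — an arithmetic progression with common difference 1.
Next gap: 7 days. Feb 3 2019 + 7 days = Feb 10 2019.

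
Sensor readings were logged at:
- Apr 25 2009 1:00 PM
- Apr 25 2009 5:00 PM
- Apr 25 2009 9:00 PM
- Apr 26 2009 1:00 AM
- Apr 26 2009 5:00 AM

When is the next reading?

Apr 26 2009 9:00 AM

The interval is a steady 4 hours (4, 4, 4, 4).
Apr 26 2009 5:00 AM + 4 h = Apr 26 2009 9:00 AM.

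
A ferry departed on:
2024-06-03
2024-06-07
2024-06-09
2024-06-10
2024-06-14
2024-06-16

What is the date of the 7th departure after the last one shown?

Every event lands on a Monday or Friday or Sunday (gaps cycle 4, 2, 1, 4, 2).
So the schedule is: every Monday, Friday and Sunday.
Next Monday: 2024-06-17.
Next Friday: 2024-06-21.
Next Sunday: 2024-06-23.
The following Monday is 2024-06-24.
The following Friday is 2024-06-28.
The following Sunday is 2024-06-30.
The following Monday is 2024-07-01.

2024-07-01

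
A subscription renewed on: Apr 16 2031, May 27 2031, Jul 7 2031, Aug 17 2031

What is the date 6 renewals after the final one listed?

Every event comes 41 days after the last (41, 41, 41).
Aug 17 2031 + 41 days = Sep 27 2031.
Sep 27 2031 + 41 days = Nov 7 2031.
Nov 7 2031 + 41 days = Dec 18 2031.
Dec 18 2031 + 41 days = Jan 28 2032.
Jan 28 2032 + 41 days = Mar 9 2032.
Mar 9 2032 + 41 days = Apr 19 2032.

Apr 19 2032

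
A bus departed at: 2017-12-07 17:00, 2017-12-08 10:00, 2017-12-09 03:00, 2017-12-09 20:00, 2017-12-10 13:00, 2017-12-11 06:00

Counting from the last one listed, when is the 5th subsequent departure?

Gaps: 17, 17, 17, 17, 17 hours — each event is 17 hours after the previous one.
2017-12-11 06:00 + 17 h = 2017-12-11 23:00.
2017-12-11 23:00 + 17 h = 2017-12-12 16:00.
2017-12-12 16:00 + 17 h = 2017-12-13 09:00.
2017-12-13 09:00 + 17 h = 2017-12-14 02:00.
2017-12-14 02:00 + 17 h = 2017-12-14 19:00.

2017-12-14 19:00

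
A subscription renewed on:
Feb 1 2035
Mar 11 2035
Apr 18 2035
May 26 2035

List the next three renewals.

Jul 3 2035, Aug 10 2035, Sep 17 2035

The spacing is 38, 38, 38 days — always 38 days.
May 26 2035 + 38 days = Jul 3 2035.
Jul 3 2035 + 38 days = Aug 10 2035.
Aug 10 2035 + 38 days = Sep 17 2035.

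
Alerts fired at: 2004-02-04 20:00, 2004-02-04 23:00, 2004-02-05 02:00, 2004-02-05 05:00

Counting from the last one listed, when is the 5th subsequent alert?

2004-02-05 20:00

The interval is a steady 3 hours (3, 3, 3).
2004-02-05 05:00 + 3 h = 2004-02-05 08:00.
2004-02-05 08:00 + 3 h = 2004-02-05 11:00.
2004-02-05 11:00 + 3 h = 2004-02-05 14:00.
2004-02-05 14:00 + 3 h = 2004-02-05 17:00.
2004-02-05 17:00 + 3 h = 2004-02-05 20:00.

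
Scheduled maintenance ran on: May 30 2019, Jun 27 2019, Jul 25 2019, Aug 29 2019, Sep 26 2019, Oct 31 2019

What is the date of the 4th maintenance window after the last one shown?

Feb 27 2020

These are Thursdays with 28, 28, 35, 28, 35-day gaps.
Each is the final Thursday of its month — May 30 2019 is past the 28th, so '4th Thursday' doesn't fit.
November 2019 ends with Thursday Nov 28 2019.
December 2019 ends with Thursday Dec 26 2019.
Last Thursday of January 2020: Jan 30 2020.
February 2020 ends with Thursday Feb 27 2020.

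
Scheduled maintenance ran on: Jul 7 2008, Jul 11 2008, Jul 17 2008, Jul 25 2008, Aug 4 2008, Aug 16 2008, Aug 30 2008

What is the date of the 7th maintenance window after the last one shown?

Intervals are 4, 6, 8, 10, 12, 14 days — an arithmetic progression with common difference 2.
Next gap: 16 days. Aug 30 2008 + 16 days = Sep 15 2008.
Next gap: 18 days. Sep 15 2008 + 18 days = Oct 3 2008.
Next gap: 20 days. Oct 3 2008 + 20 days = Oct 23 2008.
Next gap: 22 days. Oct 23 2008 + 22 days = Nov 14 2008.
Next gap: 24 days. Nov 14 2008 + 24 days = Dec 8 2008.
Next gap: 26 days. Dec 8 2008 + 26 days = Jan 3 2009.
Next gap: 28 days. Jan 3 2009 + 28 days = Jan 31 2009.

Jan 31 2009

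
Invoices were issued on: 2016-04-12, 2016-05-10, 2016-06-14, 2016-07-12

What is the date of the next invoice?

2016-08-09

All dates are Tuesdays, 28, 35, 28 days apart.
Specifically, the 2nd Tuesday of each month.
August 2016 — 2nd Tuesday is 2016-08-09.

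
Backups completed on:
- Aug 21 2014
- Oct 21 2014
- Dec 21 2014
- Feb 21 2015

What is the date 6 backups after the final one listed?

Feb 21 2016

Each date is the 21st; the gaps (61, 61, 62) track the month lengths.
The rule is the 21st of every 2 months.
Next: April 2015 → Apr 21 2015.
June 2015: Jun 21 2015.
Next: August 2015 → Aug 21 2015.
October 2015: Oct 21 2015.
December 2015: Dec 21 2015.
Next: February 2016 → Feb 21 2016.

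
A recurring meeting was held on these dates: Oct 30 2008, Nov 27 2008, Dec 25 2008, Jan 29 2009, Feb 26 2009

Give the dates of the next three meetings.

All Thursdays; the gaps (28, 28, 35, 28) vary with month length.
This is the last Thursday of each month.
March 2009 ends with Thursday Mar 26 2009.
April 2009 ends with Thursday Apr 30 2009.
Last Thursday of May 2009: May 28 2009.

Mar 26 2009, Apr 30 2009, May 28 2009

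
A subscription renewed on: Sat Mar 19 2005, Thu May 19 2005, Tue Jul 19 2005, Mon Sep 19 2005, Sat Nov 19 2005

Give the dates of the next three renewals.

Gaps: 61, 61, 62, 61 days — not constant. Every event is on the 19th of the month.
Pattern: the 19th of every 2 months.
January 2006: Thu Jan 19 2006.
March 2006: Sun Mar 19 2006.
Next: May 2006 → Fri May 19 2006.

Thu Jan 19 2006, Sun Mar 19 2006, Fri May 19 2006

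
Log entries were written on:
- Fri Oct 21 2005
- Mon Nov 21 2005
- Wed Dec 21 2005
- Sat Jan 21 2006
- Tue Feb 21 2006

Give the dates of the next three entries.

The day-of-month is always 21 (31, 30, 31, 31 days between events).
So this recurs on the 21st of each month.
Next: March 2006 → Tue Mar 21 2006.
Next: April 2006 → Fri Apr 21 2006.
Next: May 2006 → Sun May 21 2006.

Tue Mar 21 2006, Fri Apr 21 2006, Sun May 21 2006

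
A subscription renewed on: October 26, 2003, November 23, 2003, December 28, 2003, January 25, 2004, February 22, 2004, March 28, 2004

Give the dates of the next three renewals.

Gaps: 28, 35, 28, 28, 35 days — a mix of 28 and 35. Every date is a Sunday.
Each is the 4th Sunday of its month.
April 2004 — 4th Sunday is April 25, 2004.
May 2004 — 4th Sunday is May 23, 2004.
4th Sunday of June 2004: June 27, 2004.

April 25, 2004; May 23, 2004; June 27, 2004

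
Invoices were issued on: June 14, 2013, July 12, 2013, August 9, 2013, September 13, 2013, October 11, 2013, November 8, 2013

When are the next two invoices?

All dates are Fridays, 28, 28, 35, 28, 28 days apart.
Specifically, the 2nd Friday of each month.
December 2013 — 2nd Friday is December 13, 2013.
2nd Friday of January 2014: January 10, 2014.

December 13, 2013; January 10, 2014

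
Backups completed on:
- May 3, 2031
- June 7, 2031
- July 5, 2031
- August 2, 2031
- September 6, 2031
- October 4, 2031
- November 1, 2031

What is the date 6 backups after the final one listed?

May 1, 2032

These are Saturdays at 28- or 35-day spacing (35, 28, 28, 35, 28, 28).
The pattern: 1st Saturday of the month.
December 2031 — 1st Saturday is December 6, 2031.
1st Saturday of January 2032: January 3, 2032.
1st Saturday of February 2032: February 7, 2032.
1st Saturday of March 2032: March 6, 2032.
April 2032 — 1st Saturday is April 3, 2032.
May 2032 — 1st Saturday is May 1, 2032.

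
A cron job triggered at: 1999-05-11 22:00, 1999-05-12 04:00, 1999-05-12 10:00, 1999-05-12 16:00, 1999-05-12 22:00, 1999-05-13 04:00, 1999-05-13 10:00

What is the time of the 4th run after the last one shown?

The interval is a steady 6 hours (6, 6, 6, 6, 6, 6).
1999-05-13 10:00 + 6 h = 1999-05-13 16:00.
1999-05-13 16:00 + 6 h = 1999-05-13 22:00.
1999-05-13 22:00 + 6 h = 1999-05-14 04:00.
1999-05-14 04:00 + 6 h = 1999-05-14 10:00.

1999-05-14 10:00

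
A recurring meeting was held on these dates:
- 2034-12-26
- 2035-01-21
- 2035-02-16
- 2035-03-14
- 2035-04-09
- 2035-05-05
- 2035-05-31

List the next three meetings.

Every event comes 26 days after the last (26, 26, 26, 26, 26, 26).
2035-05-31 + 26 days = 2035-06-26.
2035-06-26 + 26 days = 2035-07-22.
2035-07-22 + 26 days = 2035-08-17.

2035-06-26, 2035-07-22, 2035-08-17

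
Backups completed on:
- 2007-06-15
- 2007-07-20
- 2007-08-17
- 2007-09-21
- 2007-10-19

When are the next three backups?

These are Fridays at 28- or 35-day spacing (35, 28, 35, 28).
The pattern: 3rd Friday of the month.
November 2007 — 3rd Friday is 2007-11-16.
3rd Friday of December 2007: 2007-12-21.
3rd Friday of January 2008: 2008-01-18.

2007-11-16, 2007-12-21, 2008-01-18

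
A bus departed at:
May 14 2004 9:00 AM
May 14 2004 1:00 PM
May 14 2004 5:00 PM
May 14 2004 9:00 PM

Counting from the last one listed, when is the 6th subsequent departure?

May 15 2004 9:00 PM

The interval is a steady 4 hours (4, 4, 4).
May 14 2004 9:00 PM + 4 h = May 15 2004 1:00 AM.
May 15 2004 1:00 AM + 4 h = May 15 2004 5:00 AM.
May 15 2004 5:00 AM + 4 h = May 15 2004 9:00 AM.
May 15 2004 9:00 AM + 4 h = May 15 2004 1:00 PM.
May 15 2004 1:00 PM + 4 h = May 15 2004 5:00 PM.
May 15 2004 5:00 PM + 4 h = May 15 2004 9:00 PM.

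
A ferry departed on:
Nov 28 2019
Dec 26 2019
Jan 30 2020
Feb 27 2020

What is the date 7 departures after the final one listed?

Sep 24 2020

These are Thursdays with 28, 35, 28-day gaps.
Each is the final Thursday of its month — Jan 30 2020 is past the 28th, so '4th Thursday' doesn't fit.
Last Thursday of March 2020: Mar 26 2020.
April 2020 ends with Thursday Apr 30 2020.
Last Thursday of May 2020: May 28 2020.
June 2020 ends with Thursday Jun 25 2020.
Last Thursday of July 2020: Jul 30 2020.
Last Thursday of August 2020: Aug 27 2020.
Last Thursday of September 2020: Sep 24 2020.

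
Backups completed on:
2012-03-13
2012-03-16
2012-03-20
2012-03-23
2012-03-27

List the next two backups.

2012-03-30, 2012-04-03

The gap pattern 3, 4, 3, 4 repeats every 2 events.
These are the Tuesdays and Fridays of each week.
The following Friday is 2012-03-30.
The following Tuesday is 2012-04-03.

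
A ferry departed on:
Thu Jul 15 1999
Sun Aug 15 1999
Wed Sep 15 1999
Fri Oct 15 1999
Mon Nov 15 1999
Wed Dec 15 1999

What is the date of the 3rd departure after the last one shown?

Gaps: 31, 31, 30, 31, 30 days — not constant. Every event is on the 15th of the month.
Pattern: the 15th of each month.
January 2000: Sat Jan 15 2000.
Next: February 2000 → Tue Feb 15 2000.
Next: March 2000 → Wed Mar 15 2000.

Wed Mar 15 2000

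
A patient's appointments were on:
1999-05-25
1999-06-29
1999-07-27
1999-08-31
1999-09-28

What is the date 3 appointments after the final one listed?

1999-12-28

Every date is a Tuesday; gaps 35, 28, 35, 28 days.
Each is the last Tuesday of its month (at least one falls on the 29th or later, ruling out '4th Tuesday').
Last Tuesday of October 1999: 1999-10-26.
Last Tuesday of November 1999: 1999-11-30.
Last Tuesday of December 1999: 1999-12-28.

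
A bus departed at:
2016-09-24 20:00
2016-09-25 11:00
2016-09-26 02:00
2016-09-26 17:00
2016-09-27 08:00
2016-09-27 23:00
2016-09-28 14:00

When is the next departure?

The interval is a steady 15 hours (15, 15, 15, 15, 15, 15).
2016-09-28 14:00 + 15 h = 2016-09-29 05:00.

2016-09-29 05:00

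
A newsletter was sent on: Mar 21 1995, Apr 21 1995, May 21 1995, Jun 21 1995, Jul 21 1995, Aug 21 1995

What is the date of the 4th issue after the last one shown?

Each date is the 21st; the gaps (31, 30, 31, 30, 31) track the month lengths.
The rule is the 21st of each month.
Next: September 1995 → Sep 21 1995.
October 1995: Oct 21 1995.
November 1995: Nov 21 1995.
December 1995: Dec 21 1995.

Dec 21 1995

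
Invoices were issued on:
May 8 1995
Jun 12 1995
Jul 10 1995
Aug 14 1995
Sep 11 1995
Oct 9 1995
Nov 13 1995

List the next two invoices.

Dec 11 1995, Jan 8 1996

All dates are Mondays, 35, 28, 35, 28, 28, 35 days apart.
Specifically, the 2nd Monday of each month.
December 1995 — 2nd Monday is Dec 11 1995.
January 1996 — 2nd Monday is Jan 8 1996.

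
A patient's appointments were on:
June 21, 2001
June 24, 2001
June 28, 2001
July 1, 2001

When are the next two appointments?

The gap pattern 3, 4, 3 repeats every 2 events.
These are the Thursdays and Sundays of each week.
Next Thursday: July 5, 2001.
The following Sunday is July 8, 2001.

July 5, 2001; July 8, 2001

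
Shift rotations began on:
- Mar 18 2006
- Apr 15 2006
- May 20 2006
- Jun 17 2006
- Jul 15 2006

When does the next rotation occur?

Aug 19 2006

All dates are Saturdays, 28, 35, 28, 28 days apart.
Specifically, the 3rd Saturday of each month.
3rd Saturday of August 2006: Aug 19 2006.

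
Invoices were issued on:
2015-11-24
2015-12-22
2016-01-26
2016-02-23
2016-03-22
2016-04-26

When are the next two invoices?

Gaps: 28, 35, 28, 28, 35 days — a mix of 28 and 35. Every date is a Tuesday.
Each is the 4th Tuesday of its month.
4th Tuesday of May 2016: 2016-05-24.
4th Tuesday of June 2016: 2016-06-28.

2016-05-24, 2016-06-28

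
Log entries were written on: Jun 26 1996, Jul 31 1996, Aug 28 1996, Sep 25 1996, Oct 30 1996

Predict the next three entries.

Nov 27 1996, Dec 25 1996, Jan 29 1997

All Wednesdays; the gaps (35, 28, 28, 35) vary with month length.
This is the last Wednesday of each month.
Last Wednesday of November 1996: Nov 27 1996.
Last Wednesday of December 1996: Dec 25 1996.
Last Wednesday of January 1997: Jan 29 1997.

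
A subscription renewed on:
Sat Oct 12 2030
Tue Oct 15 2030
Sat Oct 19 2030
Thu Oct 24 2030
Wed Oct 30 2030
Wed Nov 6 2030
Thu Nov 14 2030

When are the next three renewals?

Sat Nov 23 2030, Tue Dec 3 2030, Sat Dec 14 2030

Gaps: 3, 4, 5, 6, 7, 8 days — each gap is 1 larger than the previous one.
Next gap: 9 days. Thu Nov 14 2030 + 9 days = Sat Nov 23 2030.
Next gap: 10 days. Sat Nov 23 2030 + 10 days = Tue Dec 3 2030.
Next gap: 11 days. Tue Dec 3 2030 + 11 days = Sat Dec 14 2030.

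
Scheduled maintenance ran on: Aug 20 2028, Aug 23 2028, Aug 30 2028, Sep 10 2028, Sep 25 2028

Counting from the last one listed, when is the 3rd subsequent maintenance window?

The spacing grows by 4 each time: 3, 7, 11, 15 days.
Next gap: 19 days. Sep 25 2028 + 19 days = Oct 14 2028.
Next gap: 23 days. Oct 14 2028 + 23 days = Nov 6 2028.
Next gap: 27 days. Nov 6 2028 + 27 days = Dec 3 2028.

Dec 3 2028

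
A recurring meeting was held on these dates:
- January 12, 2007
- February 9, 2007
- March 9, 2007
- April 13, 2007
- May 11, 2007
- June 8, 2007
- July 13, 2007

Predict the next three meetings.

These are Fridays at 28- or 35-day spacing (28, 28, 35, 28, 28, 35).
The pattern: 2nd Friday of the month.
2nd Friday of August 2007: August 10, 2007.
September 2007 — 2nd Friday is September 14, 2007.
2nd Friday of October 2007: October 12, 2007.

August 10, 2007; September 14, 2007; October 12, 2007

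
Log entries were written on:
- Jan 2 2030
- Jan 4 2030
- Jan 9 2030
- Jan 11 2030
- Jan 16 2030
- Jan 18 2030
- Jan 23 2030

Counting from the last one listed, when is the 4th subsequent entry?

Feb 6 2030

Every event lands on a Wednesday or Friday (gaps cycle 2, 5, 2, 5, 2, 5).
So the schedule is: every Wednesday and Friday.
Next Friday: Jan 25 2030.
Next Wednesday: Jan 30 2030.
Next Friday: Feb 1 2030.
The following Wednesday is Feb 6 2030.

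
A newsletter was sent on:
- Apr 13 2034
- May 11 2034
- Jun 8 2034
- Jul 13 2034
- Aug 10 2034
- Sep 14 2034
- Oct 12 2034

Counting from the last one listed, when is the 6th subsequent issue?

Apr 12 2035

Gaps: 28, 28, 35, 28, 35, 28 days — a mix of 28 and 35. Every date is a Thursday.
Each is the 2nd Thursday of its month.
November 2034 — 2nd Thursday is Nov 9 2034.
2nd Thursday of December 2034: Dec 14 2034.
January 2035 — 2nd Thursday is Jan 11 2035.
February 2035 — 2nd Thursday is Feb 8 2035.
2nd Thursday of March 2035: Mar 8 2035.
April 2035 — 2nd Thursday is Apr 12 2035.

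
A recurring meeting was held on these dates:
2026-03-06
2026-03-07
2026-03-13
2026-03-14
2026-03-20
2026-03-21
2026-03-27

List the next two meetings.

2026-03-28, 2026-04-03

Gaps: 1, 6, 1, 6, 1, 6 days — not constant, but cyclic with period 2.
The events fall on every Friday and Saturday.
The following Saturday is 2026-03-28.
Next Friday: 2026-04-03.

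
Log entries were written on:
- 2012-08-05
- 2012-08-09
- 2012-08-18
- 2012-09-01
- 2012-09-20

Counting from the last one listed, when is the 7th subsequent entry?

Gaps: 4, 9, 14, 19 days — each gap is 5 larger than the previous one.
Next gap: 24 days. 2012-09-20 + 24 days = 2012-10-14.
Next gap: 29 days. 2012-10-14 + 29 days = 2012-11-12.
Next gap: 34 days. 2012-11-12 + 34 days = 2012-12-16.
Next gap: 39 days. 2012-12-16 + 39 days = 2013-01-24.
Next gap: 44 days. 2013-01-24 + 44 days = 2013-03-09.
Next gap: 49 days. 2013-03-09 + 49 days = 2013-04-27.
Next gap: 54 days. 2013-04-27 + 54 days = 2013-06-20.

2013-06-20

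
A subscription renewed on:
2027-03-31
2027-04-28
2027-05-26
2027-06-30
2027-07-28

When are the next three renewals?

Every date is a Wednesday; gaps 28, 28, 35, 28 days.
Each is the last Wednesday of its month (at least one falls on the 29th or later, ruling out '4th Wednesday').
Last Wednesday of August 2027: 2027-08-25.
Last Wednesday of September 2027: 2027-09-29.
October 2027 ends with Wednesday 2027-10-27.

2027-08-25, 2027-09-29, 2027-10-27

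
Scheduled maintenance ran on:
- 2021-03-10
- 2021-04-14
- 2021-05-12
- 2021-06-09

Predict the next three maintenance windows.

2021-07-14, 2021-08-11, 2021-09-08

These are Wednesdays at 28- or 35-day spacing (35, 28, 28).
The pattern: 2nd Wednesday of the month.
July 2021 — 2nd Wednesday is 2021-07-14.
2nd Wednesday of August 2021: 2021-08-11.
2nd Wednesday of September 2021: 2021-09-08.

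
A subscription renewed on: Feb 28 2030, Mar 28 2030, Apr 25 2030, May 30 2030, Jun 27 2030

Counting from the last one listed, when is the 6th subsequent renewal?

Dec 26 2030

All Thursdays; the gaps (28, 28, 35, 28) vary with month length.
This is the last Thursday of each month.
July 2030 ends with Thursday Jul 25 2030.
Last Thursday of August 2030: Aug 29 2030.
September 2030 ends with Thursday Sep 26 2030.
October 2030 ends with Thursday Oct 31 2030.
November 2030 ends with Thursday Nov 28 2030.
Last Thursday of December 2030: Dec 26 2030.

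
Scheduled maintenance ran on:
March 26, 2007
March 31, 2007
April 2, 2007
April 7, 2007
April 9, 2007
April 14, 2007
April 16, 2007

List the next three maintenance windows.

April 21, 2007; April 23, 2007; April 28, 2007

Gaps: 5, 2, 5, 2, 5, 2 days — not constant, but cyclic with period 2.
The events fall on every Monday and Saturday.
Next Saturday: April 21, 2007.
Next Monday: April 23, 2007.
The following Saturday is April 28, 2007.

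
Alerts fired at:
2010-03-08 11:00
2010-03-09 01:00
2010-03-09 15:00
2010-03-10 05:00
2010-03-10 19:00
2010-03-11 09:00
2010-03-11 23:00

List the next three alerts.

Gaps: 14, 14, 14, 14, 14, 14 hours — each event is 14 hours after the previous one.
2010-03-11 23:00 + 14 h = 2010-03-12 13:00.
2010-03-12 13:00 + 14 h = 2010-03-13 03:00.
2010-03-13 03:00 + 14 h = 2010-03-13 17:00.

2010-03-12 13:00, 2010-03-13 03:00, 2010-03-13 17:00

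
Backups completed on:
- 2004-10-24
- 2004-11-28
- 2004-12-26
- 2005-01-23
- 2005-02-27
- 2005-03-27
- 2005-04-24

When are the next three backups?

All dates are Sundays, 35, 28, 28, 35, 28, 28 days apart.
Specifically, the 4th Sunday of each month.
4th Sunday of May 2005: 2005-05-22.
June 2005 — 4th Sunday is 2005-06-26.
4th Sunday of July 2005: 2005-07-24.

2005-05-22, 2005-06-26, 2005-07-24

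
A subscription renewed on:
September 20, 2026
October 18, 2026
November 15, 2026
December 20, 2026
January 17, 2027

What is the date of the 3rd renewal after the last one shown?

Gaps: 28, 28, 35, 28 days — a mix of 28 and 35. Every date is a Sunday.
Each is the 3rd Sunday of its month.
February 2027 — 3rd Sunday is February 21, 2027.
March 2027 — 3rd Sunday is March 21, 2027.
3rd Sunday of April 2027: April 18, 2027.

April 18, 2027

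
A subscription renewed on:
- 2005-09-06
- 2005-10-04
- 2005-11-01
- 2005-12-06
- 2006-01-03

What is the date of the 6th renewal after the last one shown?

All dates are Tuesdays, 28, 28, 35, 28 days apart.
Specifically, the 1st Tuesday of each month.
1st Tuesday of February 2006: 2006-02-07.
1st Tuesday of March 2006: 2006-03-07.
1st Tuesday of April 2006: 2006-04-04.
May 2006 — 1st Tuesday is 2006-05-02.
June 2006 — 1st Tuesday is 2006-06-06.
1st Tuesday of July 2006: 2006-07-04.

2006-07-04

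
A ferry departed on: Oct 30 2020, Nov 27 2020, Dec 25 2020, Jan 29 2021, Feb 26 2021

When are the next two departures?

Mar 26 2021, Apr 30 2021

Every date is a Friday; gaps 28, 28, 35, 28 days.
Each is the last Friday of its month (at least one falls on the 29th or later, ruling out '4th Friday').
March 2021 ends with Friday Mar 26 2021.
April 2021 ends with Friday Apr 30 2021.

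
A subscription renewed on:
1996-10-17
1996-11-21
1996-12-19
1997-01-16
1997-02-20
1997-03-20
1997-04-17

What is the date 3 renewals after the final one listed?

1997-07-17

These are Thursdays at 28- or 35-day spacing (35, 28, 28, 35, 28, 28).
The pattern: 3rd Thursday of the month.
May 1997 — 3rd Thursday is 1997-05-15.
June 1997 — 3rd Thursday is 1997-06-19.
July 1997 — 3rd Thursday is 1997-07-17.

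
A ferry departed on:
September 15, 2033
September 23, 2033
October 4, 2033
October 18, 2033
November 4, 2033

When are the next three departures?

Gaps: 8, 11, 14, 17 days — each gap is 3 larger than the previous one.
Next gap: 20 days. November 4, 2033 + 20 days = November 24, 2033.
Next gap: 23 days. November 24, 2033 + 23 days = December 17, 2033.
Next gap: 26 days. December 17, 2033 + 26 days = January 12, 2034.

November 24, 2033; December 17, 2033; January 12, 2034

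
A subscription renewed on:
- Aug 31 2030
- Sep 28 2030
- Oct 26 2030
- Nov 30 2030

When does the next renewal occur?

All Saturdays; the gaps (28, 28, 35) vary with month length.
This is the last Saturday of each month.
December 2030 ends with Saturday Dec 28 2030.

Dec 28 2030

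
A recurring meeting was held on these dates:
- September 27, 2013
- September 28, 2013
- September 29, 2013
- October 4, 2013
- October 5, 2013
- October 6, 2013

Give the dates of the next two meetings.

The gap pattern 1, 1, 5, 1, 1 repeats every 3 events.
These are the Fridays, Saturdays and Sundays of each week.
The following Friday is October 11, 2013.
Next Saturday: October 12, 2013.

October 11, 2013; October 12, 2013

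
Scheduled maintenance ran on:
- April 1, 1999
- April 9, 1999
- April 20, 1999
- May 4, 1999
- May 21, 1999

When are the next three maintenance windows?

The spacing grows by 3 each time: 8, 11, 14, 17 days.
Next gap: 20 days. May 21, 1999 + 20 days = June 10, 1999.
Next gap: 23 days. June 10, 1999 + 23 days = July 3, 1999.
Next gap: 26 days. July 3, 1999 + 26 days = July 29, 1999.

June 10, 1999; July 3, 1999; July 29, 1999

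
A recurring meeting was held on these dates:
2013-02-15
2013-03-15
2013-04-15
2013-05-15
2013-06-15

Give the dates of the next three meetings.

Gaps: 28, 31, 30, 31 days — not constant. Every event is on the 15th of the month.
Pattern: the 15th of each month.
Next: July 2013 → 2013-07-15.
Next: August 2013 → 2013-08-15.
September 2013: 2013-09-15.

2013-07-15, 2013-08-15, 2013-09-15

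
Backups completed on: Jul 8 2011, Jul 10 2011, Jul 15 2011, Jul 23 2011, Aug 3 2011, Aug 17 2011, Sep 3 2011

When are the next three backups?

Gaps: 2, 5, 8, 11, 14, 17 days — each gap is 3 larger than the previous one.
Next gap: 20 days. Sep 3 2011 + 20 days = Sep 23 2011.
Next gap: 23 days. Sep 23 2011 + 23 days = Oct 16 2011.
Next gap: 26 days. Oct 16 2011 + 26 days = Nov 11 2011.

Sep 23 2011, Oct 16 2011, Nov 11 2011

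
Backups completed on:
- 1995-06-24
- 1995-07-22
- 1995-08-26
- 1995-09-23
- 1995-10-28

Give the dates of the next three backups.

1995-11-25, 1995-12-23, 1996-01-27

Gaps: 28, 35, 28, 35 days — a mix of 28 and 35. Every date is a Saturday.
Each is the 4th Saturday of its month.
November 1995 — 4th Saturday is 1995-11-25.
4th Saturday of December 1995: 1995-12-23.
4th Saturday of January 1996: 1996-01-27.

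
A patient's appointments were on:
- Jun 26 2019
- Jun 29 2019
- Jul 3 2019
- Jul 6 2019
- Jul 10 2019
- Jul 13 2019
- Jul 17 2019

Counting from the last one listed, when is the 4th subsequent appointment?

Jul 31 2019

The gap pattern 3, 4, 3, 4, 3, 4 repeats every 2 events.
These are the Wednesdays and Saturdays of each week.
The following Saturday is Jul 20 2019.
Next Wednesday: Jul 24 2019.
Next Saturday: Jul 27 2019.
The following Wednesday is Jul 31 2019.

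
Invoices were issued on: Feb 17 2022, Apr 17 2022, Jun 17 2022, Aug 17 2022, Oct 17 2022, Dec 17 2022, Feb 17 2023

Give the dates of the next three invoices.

Each date is the 17th; the gaps (59, 61, 61, 61, 61, 62) track the month lengths.
The rule is the 17th of every 2 months.
Next: April 2023 → Apr 17 2023.
Next: June 2023 → Jun 17 2023.
August 2023: Aug 17 2023.

Apr 17 2023, Jun 17 2023, Aug 17 2023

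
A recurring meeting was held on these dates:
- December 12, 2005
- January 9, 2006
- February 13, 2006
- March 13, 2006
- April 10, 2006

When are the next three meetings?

All dates are Mondays, 28, 35, 28, 28 days apart.
Specifically, the 2nd Monday of each month.
May 2006 — 2nd Monday is May 8, 2006.
June 2006 — 2nd Monday is June 12, 2006.
2nd Monday of July 2006: July 10, 2006.

May 8, 2006; June 12, 2006; July 10, 2006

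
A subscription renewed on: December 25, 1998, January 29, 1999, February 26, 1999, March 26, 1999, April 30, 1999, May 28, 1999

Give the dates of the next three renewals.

All Fridays; the gaps (35, 28, 28, 35, 28) vary with month length.
This is the last Friday of each month.
Last Friday of June 1999: June 25, 1999.
July 1999 ends with Friday July 30, 1999.
Last Friday of August 1999: August 27, 1999.

June 25, 1999; July 30, 1999; August 27, 1999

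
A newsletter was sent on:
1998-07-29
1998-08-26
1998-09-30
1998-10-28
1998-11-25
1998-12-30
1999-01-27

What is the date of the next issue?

1999-02-24

These are Wednesdays with 28, 35, 28, 28, 35, 28-day gaps.
Each is the final Wednesday of its month — 1998-07-29 is past the 28th, so '4th Wednesday' doesn't fit.
Last Wednesday of February 1999: 1999-02-24.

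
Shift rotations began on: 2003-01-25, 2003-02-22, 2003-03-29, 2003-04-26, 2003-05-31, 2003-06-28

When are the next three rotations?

2003-07-26, 2003-08-30, 2003-09-27

Every date is a Saturday; gaps 28, 35, 28, 35, 28 days.
Each is the last Saturday of its month (at least one falls on the 29th or later, ruling out '4th Saturday').
July 2003 ends with Saturday 2003-07-26.
August 2003 ends with Saturday 2003-08-30.
Last Saturday of September 2003: 2003-09-27.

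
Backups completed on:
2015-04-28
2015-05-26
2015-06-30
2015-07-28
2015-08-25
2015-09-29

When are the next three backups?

All Tuesdays; the gaps (28, 35, 28, 28, 35) vary with month length.
This is the last Tuesday of each month.
October 2015 ends with Tuesday 2015-10-27.
November 2015 ends with Tuesday 2015-11-24.
December 2015 ends with Tuesday 2015-12-29.

2015-10-27, 2015-11-24, 2015-12-29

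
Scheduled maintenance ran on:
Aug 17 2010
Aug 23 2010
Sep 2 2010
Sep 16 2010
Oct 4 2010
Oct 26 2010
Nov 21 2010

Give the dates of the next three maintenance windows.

Gaps: 6, 10, 14, 18, 22, 26 days — each gap is 4 larger than the previous one.
Next gap: 30 days. Nov 21 2010 + 30 days = Dec 21 2010.
Next gap: 34 days. Dec 21 2010 + 34 days = Jan 24 2011.
Next gap: 38 days. Jan 24 2011 + 38 days = Mar 3 2011.

Dec 21 2010, Jan 24 2011, Mar 3 2011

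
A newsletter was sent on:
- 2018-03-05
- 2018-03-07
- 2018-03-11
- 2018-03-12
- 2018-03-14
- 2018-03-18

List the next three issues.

2018-03-19, 2018-03-21, 2018-03-25

Gaps: 2, 4, 1, 2, 4 days — not constant, but cyclic with period 3.
The events fall on every Monday, Wednesday and Sunday.
The following Monday is 2018-03-19.
Next Wednesday: 2018-03-21.
The following Sunday is 2018-03-25.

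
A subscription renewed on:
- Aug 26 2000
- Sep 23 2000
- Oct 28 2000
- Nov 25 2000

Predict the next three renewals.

Gaps: 28, 35, 28 days — a mix of 28 and 35. Every date is a Saturday.
Each is the 4th Saturday of its month.
4th Saturday of December 2000: Dec 23 2000.
January 2001 — 4th Saturday is Jan 27 2001.
February 2001 — 4th Saturday is Feb 24 2001.

Dec 23 2000, Jan 27 2001, Feb 24 2001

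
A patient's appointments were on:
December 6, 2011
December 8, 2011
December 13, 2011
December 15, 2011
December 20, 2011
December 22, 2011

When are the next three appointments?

Gaps: 2, 5, 2, 5, 2 days — not constant, but cyclic with period 2.
The events fall on every Tuesday and Thursday.
The following Tuesday is December 27, 2011.
The following Thursday is December 29, 2011.
Next Tuesday: January 3, 2012.

December 27, 2011; December 29, 2011; January 3, 2012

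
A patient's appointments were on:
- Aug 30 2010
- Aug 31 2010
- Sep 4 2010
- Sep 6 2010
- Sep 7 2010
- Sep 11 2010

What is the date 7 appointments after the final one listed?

Gaps: 1, 4, 2, 1, 4 days — not constant, but cyclic with period 3.
The events fall on every Monday, Tuesday and Saturday.
Next Monday: Sep 13 2010.
Next Tuesday: Sep 14 2010.
The following Saturday is Sep 18 2010.
The following Monday is Sep 20 2010.
The following Tuesday is Sep 21 2010.
The following Saturday is Sep 25 2010.
Next Monday: Sep 27 2010.

Sep 27 2010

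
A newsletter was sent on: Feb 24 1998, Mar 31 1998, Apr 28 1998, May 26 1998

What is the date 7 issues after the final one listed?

These are Tuesdays with 35, 28, 28-day gaps.
Each is the final Tuesday of its month — Mar 31 1998 is past the 28th, so '4th Tuesday' doesn't fit.
June 1998 ends with Tuesday Jun 30 1998.
July 1998 ends with Tuesday Jul 28 1998.
Last Tuesday of August 1998: Aug 25 1998.
September 1998 ends with Tuesday Sep 29 1998.
Last Tuesday of October 1998: Oct 27 1998.
November 1998 ends with Tuesday Nov 24 1998.
Last Tuesday of December 1998: Dec 29 1998.

Dec 29 1998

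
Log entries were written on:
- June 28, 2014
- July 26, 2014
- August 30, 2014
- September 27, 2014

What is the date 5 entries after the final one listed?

February 28, 2015

All Saturdays; the gaps (28, 35, 28) vary with month length.
This is the last Saturday of each month.
October 2014 ends with Saturday October 25, 2014.
November 2014 ends with Saturday November 29, 2014.
Last Saturday of December 2014: December 27, 2014.
January 2015 ends with Saturday January 31, 2015.
February 2015 ends with Saturday February 28, 2015.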